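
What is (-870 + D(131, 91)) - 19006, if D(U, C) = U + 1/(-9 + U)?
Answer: -2408889/122 ≈ -19745.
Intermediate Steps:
(-870 + D(131, 91)) - 19006 = (-870 + (1 + 131² - 9*131)/(-9 + 131)) - 19006 = (-870 + (1 + 17161 - 1179)/122) - 19006 = (-870 + (1/122)*15983) - 19006 = (-870 + 15983/122) - 19006 = -90157/122 - 19006 = -2408889/122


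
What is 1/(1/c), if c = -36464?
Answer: -36464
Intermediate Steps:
1/(1/c) = 1/(1/(-36464)) = 1/(-1/36464) = -36464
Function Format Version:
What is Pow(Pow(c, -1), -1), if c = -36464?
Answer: -36464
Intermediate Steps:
Pow(Pow(c, -1), -1) = Pow(Pow(-36464, -1), -1) = Pow(Rational(-1, 36464), -1) = -36464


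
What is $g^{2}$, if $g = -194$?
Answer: $37636$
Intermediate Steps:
$g^{2} = \left(-194\right)^{2} = 37636$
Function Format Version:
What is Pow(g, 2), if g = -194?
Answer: 37636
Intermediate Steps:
Pow(g, 2) = Pow(-194, 2) = 37636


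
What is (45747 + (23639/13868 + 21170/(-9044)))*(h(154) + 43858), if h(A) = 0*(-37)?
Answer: 31455008162682105/15677774 ≈ 2.0063e+9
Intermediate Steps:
h(A) = 0
(45747 + (23639/13868 + 21170/(-9044)))*(h(154) + 43858) = (45747 + (23639/13868 + 21170/(-9044)))*(0 + 43858) = (45747 + (23639*(1/13868) + 21170*(-1/9044)))*43858 = (45747 + (23639/13868 - 10585/4522))*43858 = (45747 - 19948611/31355548)*43858 = (1434402305745/31355548)*43858 = 31455008162682105/15677774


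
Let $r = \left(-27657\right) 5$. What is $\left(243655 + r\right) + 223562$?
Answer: $328932$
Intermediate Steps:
$r = -138285$
$\left(243655 + r\right) + 223562 = \left(243655 - 138285\right) + 223562 = 105370 + 223562 = 328932$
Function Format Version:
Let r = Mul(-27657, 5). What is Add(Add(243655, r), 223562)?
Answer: 328932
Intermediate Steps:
r = -138285
Add(Add(243655, r), 223562) = Add(Add(243655, -138285), 223562) = Add(105370, 223562) = 328932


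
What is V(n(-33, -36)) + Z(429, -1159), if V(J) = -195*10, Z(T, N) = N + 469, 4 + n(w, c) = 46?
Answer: -2640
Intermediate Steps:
n(w, c) = 42 (n(w, c) = -4 + 46 = 42)
Z(T, N) = 469 + N
V(J) = -1950
V(n(-33, -36)) + Z(429, -1159) = -1950 + (469 - 1159) = -1950 - 690 = -2640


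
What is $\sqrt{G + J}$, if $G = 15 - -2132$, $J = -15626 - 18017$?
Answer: $2 i \sqrt{7874} \approx 177.47 i$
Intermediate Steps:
$J = -33643$ ($J = -15626 - 18017 = -33643$)
$G = 2147$ ($G = 15 + 2132 = 2147$)
$\sqrt{G + J} = \sqrt{2147 - 33643} = \sqrt{-31496} = 2 i \sqrt{7874}$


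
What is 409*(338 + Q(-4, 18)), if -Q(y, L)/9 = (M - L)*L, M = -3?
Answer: 1529660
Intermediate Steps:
Q(y, L) = -9*L*(-3 - L) (Q(y, L) = -9*(-3 - L)*L = -9*L*(-3 - L))
409*(338 + Q(-4, 18)) = 409*(338 + 9*18*(3 + 18)) = 409*(338 + 9*18*21) = 409*(338 + 3402) = 409*3740 = 1529660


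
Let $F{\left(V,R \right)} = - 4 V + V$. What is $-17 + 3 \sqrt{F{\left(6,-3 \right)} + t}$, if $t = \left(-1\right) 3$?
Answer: $-17 + 3 i \sqrt{21} \approx -17.0 + 13.748 i$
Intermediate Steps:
$F{\left(V,R \right)} = - 3 V$
$t = -3$
$-17 + 3 \sqrt{F{\left(6,-3 \right)} + t} = -17 + 3 \sqrt{\left(-3\right) 6 - 3} = -17 + 3 \sqrt{-18 - 3} = -17 + 3 \sqrt{-21} = -17 + 3 i \sqrt{21}$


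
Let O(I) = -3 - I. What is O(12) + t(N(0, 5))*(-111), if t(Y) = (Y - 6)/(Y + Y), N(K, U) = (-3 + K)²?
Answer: -67/2 ≈ -33.500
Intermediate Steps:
t(Y) = (-6 + Y)/(2*Y) (t(Y) = (-6 + Y)/((2*Y)) = (-6 + Y)*(1/(2*Y)) = (-6 + Y)/(2*Y))
O(12) + t(N(0, 5))*(-111) = (-3 - 1*12) + ((-6 + (-3 + 0)²)/(2*((-3 + 0)²)))*(-111) = (-3 - 12) + ((-6 + (-3)²)/(2*((-3)²)))*(-111) = -15 + ((½)*(-6 + 9)/9)*(-111) = -15 + ((½)*(⅑)*3)*(-111) = -15 + (⅙)*(-111) = -15 - 37/2 = -67/2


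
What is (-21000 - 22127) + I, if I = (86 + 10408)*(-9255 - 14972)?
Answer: -254281265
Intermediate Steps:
I = -254238138 (I = 10494*(-24227) = -254238138)
(-21000 - 22127) + I = (-21000 - 22127) - 254238138 = -43127 - 254238138 = -254281265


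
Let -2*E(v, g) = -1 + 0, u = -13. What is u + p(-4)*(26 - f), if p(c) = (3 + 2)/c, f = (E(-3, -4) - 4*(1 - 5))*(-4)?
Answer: -128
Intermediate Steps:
E(v, g) = 1/2 (E(v, g) = -(-1 + 0)/2 = -1/2*(-1) = 1/2)
f = -66 (f = (1/2 - 4*(1 - 5))*(-4) = (1/2 - 4*(-4))*(-4) = (1/2 + 16)*(-4) = (33/2)*(-4) = -66)
p(c) = 5/c
u + p(-4)*(26 - f) = -13 + (5/(-4))*(26 - 1*(-66)) = -13 + (5*(-1/4))*(26 + 66) = -13 - 5/4*92 = -13 - 115 = -128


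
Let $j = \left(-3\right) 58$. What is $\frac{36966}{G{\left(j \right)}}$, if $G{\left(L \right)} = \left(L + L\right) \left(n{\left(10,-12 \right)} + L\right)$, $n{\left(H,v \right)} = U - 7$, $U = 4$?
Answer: $\frac{6161}{10266} \approx 0.60014$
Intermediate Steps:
$j = -174$
$n{\left(H,v \right)} = -3$ ($n{\left(H,v \right)} = 4 - 7 = -3$)
$G{\left(L \right)} = 2 L \left(-3 + L\right)$ ($G{\left(L \right)} = \left(L + L\right) \left(-3 + L\right) = 2 L \left(-3 + L\right)$)
$\frac{36966}{G{\left(j \right)}} = \frac{36966}{2 \left(-174\right) \left(-3 - 174\right)} = \frac{36966}{2 \left(-174\right) \left(-177\right)} = \frac{36966}{61596} = 36966 \cdot \frac{1}{61596} = \frac{6161}{10266}$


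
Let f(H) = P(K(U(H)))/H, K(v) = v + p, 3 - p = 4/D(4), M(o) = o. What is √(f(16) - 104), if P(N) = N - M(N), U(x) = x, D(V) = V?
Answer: 2*I*√26 ≈ 10.198*I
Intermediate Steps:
p = 2 (p = 3 - 4/4 = 3 - 1*1 = 3 - 1 = 2)
K(v) = 2 + v (K(v) = v + 2 = 2 + v)
P(N) = 0 (P(N) = N - N = 0)
f(H) = 0 (f(H) = 0/H = 0)
√(f(16) - 104) = √(0 - 104) = √(-104) = 2*I*√26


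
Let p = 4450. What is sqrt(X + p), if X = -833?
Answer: sqrt(3617) ≈ 60.141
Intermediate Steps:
sqrt(X + p) = sqrt(-833 + 4450) = sqrt(3617)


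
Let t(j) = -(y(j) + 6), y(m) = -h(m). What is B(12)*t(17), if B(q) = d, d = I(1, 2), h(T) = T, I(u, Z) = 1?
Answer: 11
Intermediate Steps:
d = 1
B(q) = 1
y(m) = -m
t(j) = -6 + j (t(j) = -(-j + 6) = -(6 - j) = -6 + j)
B(12)*t(17) = 1*(-6 + 17) = 1*11 = 11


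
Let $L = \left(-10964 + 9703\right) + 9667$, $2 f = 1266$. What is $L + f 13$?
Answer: $16635$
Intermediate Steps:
$f = 633$ ($f = \frac{1}{2} \cdot 1266 = 633$)
$L = 8406$ ($L = -1261 + 9667 = 8406$)
$L + f 13 = 8406 + 633 \cdot 13 = 8406 + 8229 = 16635$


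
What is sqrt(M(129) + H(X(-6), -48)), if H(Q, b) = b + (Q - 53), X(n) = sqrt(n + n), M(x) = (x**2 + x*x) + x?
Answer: sqrt(33310 + 2*I*sqrt(3)) ≈ 182.51 + 0.0095*I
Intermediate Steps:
M(x) = x + 2*x**2 (M(x) = (x**2 + x**2) + x = 2*x**2 + x = x + 2*x**2)
X(n) = sqrt(2)*sqrt(n) (X(n) = sqrt(2*n) = sqrt(2)*sqrt(n))
H(Q, b) = -53 + Q + b (H(Q, b) = b + (-53 + Q) = -53 + Q + b)
sqrt(M(129) + H(X(-6), -48)) = sqrt(129*(1 + 2*129) + (-53 + sqrt(2)*sqrt(-6) - 48)) = sqrt(129*(1 + 258) + (-53 + sqrt(2)*(I*sqrt(6)) - 48)) = sqrt(129*259 + (-53 + 2*I*sqrt(3) - 48)) = sqrt(33411 + (-101 + 2*I*sqrt(3))) = sqrt(33310 + 2*I*sqrt(3))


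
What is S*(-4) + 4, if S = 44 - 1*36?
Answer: -28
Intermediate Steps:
S = 8 (S = 44 - 36 = 8)
S*(-4) + 4 = 8*(-4) + 4 = -32 + 4 = -28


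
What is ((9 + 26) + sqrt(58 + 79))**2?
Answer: (35 + sqrt(137))**2 ≈ 2181.3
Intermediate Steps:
((9 + 26) + sqrt(58 + 79))**2 = (35 + sqrt(137))**2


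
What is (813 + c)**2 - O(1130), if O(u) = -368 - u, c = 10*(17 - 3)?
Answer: 909707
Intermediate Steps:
c = 140 (c = 10*14 = 140)
(813 + c)**2 - O(1130) = (813 + 140)**2 - (-368 - 1*1130) = 953**2 - (-368 - 1130) = 908209 - 1*(-1498) = 908209 + 1498 = 909707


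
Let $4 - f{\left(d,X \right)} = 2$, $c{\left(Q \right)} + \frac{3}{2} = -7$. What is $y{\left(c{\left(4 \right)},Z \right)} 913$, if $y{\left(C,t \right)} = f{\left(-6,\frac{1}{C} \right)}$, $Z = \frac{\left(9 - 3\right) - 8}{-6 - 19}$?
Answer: $1826$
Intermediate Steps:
$c{\left(Q \right)} = - \frac{17}{2}$ ($c{\left(Q \right)} = - \frac{3}{2} - 7 = - \frac{17}{2}$)
$Z = \frac{2}{25}$ ($Z = \frac{\left(9 - 3\right) - 8}{-25} = \left(6 - 8\right) \left(- \frac{1}{25}\right) = \left(-2\right) \left(- \frac{1}{25}\right) = \frac{2}{25} \approx 0.08$)
$f{\left(d,X \right)} = 2$ ($f{\left(d,X \right)} = 4 - 2 = 2$)
$y{\left(C,t \right)} = 2$
$y{\left(c{\left(4 \right)},Z \right)} 913 = 2 \cdot 913 = 1826$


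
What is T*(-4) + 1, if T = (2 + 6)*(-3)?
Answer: 97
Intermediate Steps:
T = -24 (T = 8*(-3) = -24)
T*(-4) + 1 = -24*(-4) + 1 = 96 + 1 = 97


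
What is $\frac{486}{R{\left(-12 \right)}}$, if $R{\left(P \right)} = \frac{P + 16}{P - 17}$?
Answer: $- \frac{7047}{2} \approx -3523.5$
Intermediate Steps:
$R{\left(P \right)} = \frac{16 + P}{-17 + P}$
$\frac{486}{R{\left(-12 \right)}} = \frac{486}{\frac{1}{-17 - 12} \left(16 - 12\right)} = \frac{486}{\frac{1}{-29} \cdot 4} = \frac{486}{\left(- \frac{1}{29}\right) 4} = \frac{486}{- \frac{4}{29}} = 486 \left(- \frac{29}{4}\right) = - \frac{7047}{2}$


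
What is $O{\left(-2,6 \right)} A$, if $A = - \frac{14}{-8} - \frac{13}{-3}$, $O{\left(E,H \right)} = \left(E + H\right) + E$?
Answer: $\frac{73}{6} \approx 12.167$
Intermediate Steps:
$O{\left(E,H \right)} = H + 2 E$
$A = \frac{73}{12}$ ($A = \left(-14\right) \left(- \frac{1}{8}\right) - - \frac{13}{3} = \frac{7}{4} + \frac{13}{3} = \frac{73}{12} \approx 6.0833$)
$O{\left(-2,6 \right)} A = \left(6 + 2 \left(-2\right)\right) \frac{73}{12} = \left(6 - 4\right) \frac{73}{12} = 2 \cdot \frac{73}{12} = \frac{73}{6}$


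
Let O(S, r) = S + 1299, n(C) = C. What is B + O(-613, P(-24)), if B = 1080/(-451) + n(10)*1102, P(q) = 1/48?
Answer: 5278326/451 ≈ 11704.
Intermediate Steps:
P(q) = 1/48
O(S, r) = 1299 + S
B = 4968940/451 (B = 1080/(-451) + 10*1102 = 1080*(-1/451) + 11020 = -1080/451 + 11020 = 4968940/451 ≈ 11018.)
B + O(-613, P(-24)) = 4968940/451 + (1299 - 613) = 4968940/451 + 686 = 5278326/451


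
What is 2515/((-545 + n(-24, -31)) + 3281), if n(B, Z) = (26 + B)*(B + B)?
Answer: 503/528 ≈ 0.95265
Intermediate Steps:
n(B, Z) = 2*B*(26 + B) (n(B, Z) = (26 + B)*(2*B) = 2*B*(26 + B))
2515/((-545 + n(-24, -31)) + 3281) = 2515/((-545 + 2*(-24)*(26 - 24)) + 3281) = 2515/((-545 + 2*(-24)*2) + 3281) = 2515/((-545 - 96) + 3281) = 2515/(-641 + 3281) = 2515/2640 = 2515*(1/2640) = 503/528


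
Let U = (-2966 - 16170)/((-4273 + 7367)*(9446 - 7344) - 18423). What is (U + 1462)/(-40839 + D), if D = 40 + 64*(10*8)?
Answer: -3160430698/77128067345 ≈ -0.040976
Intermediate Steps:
U = -19136/6485165 (U = -19136/(3094*2102 - 18423) = -19136/(6503588 - 18423) = -19136/6485165 ≈ -0.0029507)
D = 5160 (D = 40 + 64*80 = 40 + 5120 = 5160)
(U + 1462)/(-40839 + D) = (-19136/6485165 + 1462)/(-40839 + 5160) = (9481292094/6485165)/(-35679) = (9481292094/6485165)*(-1/35679) = -3160430698/77128067345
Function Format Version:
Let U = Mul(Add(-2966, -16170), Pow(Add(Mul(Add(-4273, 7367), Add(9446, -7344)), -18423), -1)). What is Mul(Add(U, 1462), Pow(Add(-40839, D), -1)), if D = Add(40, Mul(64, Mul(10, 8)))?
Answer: Rational(-3160430698, 77128067345) ≈ -0.040976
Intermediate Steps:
U = Rational(-19136, 6485165) (U = Mul(-19136, Pow(Add(Mul(3094, 2102), -18423), -1)) = Mul(-19136, Pow(Add(6503588, -18423), -1)) = Mul(-19136, Pow(6485165, -1)) = Mul(-19136, Rational(1, 6485165)) = Rational(-19136, 6485165) ≈ -0.0029507)
D = 5160 (D = Add(40, Mul(64, 80)) = Add(40, 5120) = 5160)
Mul(Add(U, 1462), Pow(Add(-40839, D), -1)) = Mul(Add(Rational(-19136, 6485165), 1462), Pow(Add(-40839, 5160), -1)) = Mul(Rational(9481292094, 6485165), Pow(-35679, -1)) = Mul(Rational(9481292094, 6485165), Rational(-1, 35679)) = Rational(-3160430698, 77128067345)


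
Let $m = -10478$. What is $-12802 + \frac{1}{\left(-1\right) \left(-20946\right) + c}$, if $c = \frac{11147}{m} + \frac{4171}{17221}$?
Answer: $- \frac{48383651906367160}{3779382290799} \approx -12802.0$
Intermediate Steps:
$c = - \frac{148258749}{180441638}$ ($c = \frac{11147}{-10478} + \frac{4171}{17221} = 11147 \left(- \frac{1}{10478}\right) + 4171 \cdot \frac{1}{17221} = - \frac{11147}{10478} + \frac{4171}{17221} = - \frac{148258749}{180441638} \approx -0.82164$)
$-12802 + \frac{1}{\left(-1\right) \left(-20946\right) + c} = -12802 + \frac{1}{\left(-1\right) \left(-20946\right) - \frac{148258749}{180441638}} = -12802 + \frac{1}{20946 - \frac{148258749}{180441638}} = -12802 + \frac{1}{\frac{3779382290799}{180441638}} = -12802 + \frac{180441638}{3779382290799} = - \frac{48383651906367160}{3779382290799}$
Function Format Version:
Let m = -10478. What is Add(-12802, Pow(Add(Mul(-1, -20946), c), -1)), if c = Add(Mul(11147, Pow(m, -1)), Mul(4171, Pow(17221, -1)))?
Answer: Rational(-48383651906367160, 3779382290799) ≈ -12802.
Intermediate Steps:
c = Rational(-148258749, 180441638) (c = Add(Mul(11147, Pow(-10478, -1)), Mul(4171, Pow(17221, -1))) = Add(Mul(11147, Rational(-1, 10478)), Mul(4171, Rational(1, 17221))) = Add(Rational(-11147, 10478), Rational(4171, 17221)) = Rational(-148258749, 180441638) ≈ -0.82164)
Add(-12802, Pow(Add(Mul(-1, -20946), c), -1)) = Add(-12802, Pow(Add(Mul(-1, -20946), Rational(-148258749, 180441638)), -1)) = Add(-12802, Pow(Add(20946, Rational(-148258749, 180441638)), -1)) = Add(-12802, Pow(Rational(3779382290799, 180441638), -1)) = Add(-12802, Rational(180441638, 3779382290799)) = Rational(-48383651906367160, 3779382290799)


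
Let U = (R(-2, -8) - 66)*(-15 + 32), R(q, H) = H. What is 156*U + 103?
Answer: -196145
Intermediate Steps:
U = -1258 (U = (-8 - 66)*(-15 + 32) = -74*17 = -1258)
156*U + 103 = 156*(-1258) + 103 = -196248 + 103 = -196145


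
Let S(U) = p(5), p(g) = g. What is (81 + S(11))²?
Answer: 7396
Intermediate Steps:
S(U) = 5
(81 + S(11))² = (81 + 5)² = 86² = 7396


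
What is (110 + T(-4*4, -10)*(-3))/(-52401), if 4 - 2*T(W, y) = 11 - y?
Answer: -271/104802 ≈ -0.0025858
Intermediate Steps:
T(W, y) = -7/2 + y/2 (T(W, y) = 2 - (11 - y)/2 = 2 + (-11/2 + y/2) = -7/2 + y/2)
(110 + T(-4*4, -10)*(-3))/(-52401) = (110 + (-7/2 + (½)*(-10))*(-3))/(-52401) = (110 + (-7/2 - 5)*(-3))*(-1/52401) = (110 - 17/2*(-3))*(-1/52401) = (110 + 51/2)*(-1/52401) = (271/2)*(-1/52401) = -271/104802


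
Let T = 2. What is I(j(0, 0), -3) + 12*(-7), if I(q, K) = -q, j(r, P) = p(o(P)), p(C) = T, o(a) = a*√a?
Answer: -86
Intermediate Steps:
o(a) = a^(3/2)
p(C) = 2
j(r, P) = 2
I(j(0, 0), -3) + 12*(-7) = -1*2 + 12*(-7) = -2 - 84 = -86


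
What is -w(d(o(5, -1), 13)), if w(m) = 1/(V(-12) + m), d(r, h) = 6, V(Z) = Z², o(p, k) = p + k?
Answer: -1/150 ≈ -0.0066667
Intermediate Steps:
o(p, k) = k + p
w(m) = 1/(144 + m) (w(m) = 1/((-12)² + m) = 1/(144 + m))
-w(d(o(5, -1), 13)) = -1/(144 + 6) = -1/150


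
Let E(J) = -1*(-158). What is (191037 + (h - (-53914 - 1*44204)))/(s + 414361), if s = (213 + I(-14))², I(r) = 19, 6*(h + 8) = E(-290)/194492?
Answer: 168710335051/273174711060 ≈ 0.61759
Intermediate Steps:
E(J) = 158
h = -4667729/583476 (h = -8 + (158/194492)/6 = -8 + (158*(1/194492))/6 = -8 + (⅙)*(79/97246) = -8 + 79/583476 = -4667729/583476 ≈ -7.9999)
s = 53824 (s = (213 + 19)² = 232² = 53824)
(191037 + (h - (-53914 - 1*44204)))/(s + 414361) = (191037 + (-4667729/583476 - (-53914 - 1*44204)))/(53824 + 414361) = (191037 + (-4667729/583476 - (-53914 - 44204)))/468185 = (191037 + (-4667729/583476 - 1*(-98118)))*(1/468185) = (191037 + (-4667729/583476 + 98118))*(1/468185) = (191037 + 57244830439/583476)*(1/468185) = (168710335051/583476)*(1/468185) = 168710335051/273174711060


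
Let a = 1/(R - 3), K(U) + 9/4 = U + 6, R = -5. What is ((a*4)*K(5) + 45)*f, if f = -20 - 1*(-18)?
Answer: -325/4 ≈ -81.250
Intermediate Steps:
f = -2 (f = -20 + 18 = -2)
K(U) = 15/4 + U (K(U) = -9/4 + (U + 6) = -9/4 + (6 + U) = 15/4 + U)
a = -1/8 (a = 1/(-5 - 3) = 1/(-8) = -1/8 ≈ -0.12500)
((a*4)*K(5) + 45)*f = ((-1/8*4)*(15/4 + 5) + 45)*(-2) = (-1/2*35/4 + 45)*(-2) = (-35/8 + 45)*(-2) = (325/8)*(-2) = -325/4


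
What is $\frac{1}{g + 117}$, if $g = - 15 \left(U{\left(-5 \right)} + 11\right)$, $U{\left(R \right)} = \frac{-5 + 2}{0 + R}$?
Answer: $- \frac{1}{57} \approx -0.017544$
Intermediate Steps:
$U{\left(R \right)} = - \frac{3}{R}$
$g = -174$ ($g = - 15 \left(- \frac{3}{-5} + 11\right) = - 15 \left(\left(-3\right) \left(- \frac{1}{5}\right) + 11\right) = - 15 \left(\frac{3}{5} + 11\right) = \left(-15\right) \frac{58}{5} = -174$)
$\frac{1}{g + 117} = \frac{1}{-174 + 117} = \frac{1}{-57} = - \frac{1}{57}$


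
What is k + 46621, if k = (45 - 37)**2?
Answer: 46685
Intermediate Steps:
k = 64 (k = 8**2 = 64)
k + 46621 = 64 + 46621 = 46685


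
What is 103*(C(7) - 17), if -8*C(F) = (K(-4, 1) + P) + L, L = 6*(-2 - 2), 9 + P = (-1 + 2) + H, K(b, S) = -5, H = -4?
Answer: -9785/8 ≈ -1223.1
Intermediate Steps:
P = -12 (P = -9 + ((-1 + 2) - 4) = -9 + (1 - 4) = -9 - 3 = -12)
L = -24 (L = 6*(-4) = -24)
C(F) = 41/8 (C(F) = -((-5 - 12) - 24)/8 = -(-17 - 24)/8 = -⅛*(-41) = 41/8)
103*(C(7) - 17) = 103*(41/8 - 17) = 103*(-95/8) = -9785/8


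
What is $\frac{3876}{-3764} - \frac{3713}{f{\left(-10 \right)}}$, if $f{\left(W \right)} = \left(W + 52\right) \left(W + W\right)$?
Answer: $\frac{2679973}{790440} \approx 3.3905$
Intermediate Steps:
$f{\left(W \right)} = 2 W \left(52 + W\right)$ ($f{\left(W \right)} = \left(52 + W\right) 2 W = 2 W \left(52 + W\right)$)
$\frac{3876}{-3764} - \frac{3713}{f{\left(-10 \right)}} = \frac{3876}{-3764} - \frac{3713}{2 \left(-10\right) \left(52 - 10\right)} = 3876 \left(- \frac{1}{3764}\right) - \frac{3713}{2 \left(-10\right) 42} = - \frac{969}{941} - \frac{3713}{-840} = - \frac{969}{941} - - \frac{3713}{840} = - \frac{969}{941} + \frac{3713}{840} = \frac{2679973}{790440}$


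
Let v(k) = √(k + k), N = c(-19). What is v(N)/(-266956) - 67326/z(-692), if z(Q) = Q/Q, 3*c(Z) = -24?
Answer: -67326 - I/66739 ≈ -67326.0 - 1.4984e-5*I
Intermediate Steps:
c(Z) = -8 (c(Z) = (⅓)*(-24) = -8)
N = -8
z(Q) = 1
v(k) = √2*√k (v(k) = √(2*k) = √2*√k)
v(N)/(-266956) - 67326/z(-692) = (√2*√(-8))/(-266956) - 67326/1 = (√2*(2*I*√2))*(-1/266956) - 67326*1 = (4*I)*(-1/266956) - 67326 = -I/66739 - 67326 = -67326 - I/66739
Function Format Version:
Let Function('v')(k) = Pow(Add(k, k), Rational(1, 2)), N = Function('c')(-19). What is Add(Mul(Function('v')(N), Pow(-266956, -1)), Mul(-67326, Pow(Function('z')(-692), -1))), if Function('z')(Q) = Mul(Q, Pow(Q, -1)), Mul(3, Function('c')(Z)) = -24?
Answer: Add(-67326, Mul(Rational(-1, 66739), I)) ≈ Add(-67326., Mul(-1.4984e-5, I))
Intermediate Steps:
Function('c')(Z) = -8 (Function('c')(Z) = Mul(Rational(1, 3), -24) = -8)
N = -8
Function('z')(Q) = 1
Function('v')(k) = Mul(Pow(2, Rational(1, 2)), Pow(k, Rational(1, 2))) (Function('v')(k) = Pow(Mul(2, k), Rational(1, 2)) = Mul(Pow(2, Rational(1, 2)), Pow(k, Rational(1, 2))))
Add(Mul(Function('v')(N), Pow(-266956, -1)), Mul(-67326, Pow(Function('z')(-692), -1))) = Add(Mul(Mul(Pow(2, Rational(1, 2)), Pow(-8, Rational(1, 2))), Pow(-266956, -1)), Mul(-67326, Pow(1, -1))) = Add(Mul(Mul(Pow(2, Rational(1, 2)), Mul(2, I, Pow(2, Rational(1, 2)))), Rational(-1, 266956)), Mul(-67326, 1)) = Add(Mul(Mul(4, I), Rational(-1, 266956)), -67326) = Add(Mul(Rational(-1, 66739), I), -67326) = Add(-67326, Mul(Rational(-1, 66739), I))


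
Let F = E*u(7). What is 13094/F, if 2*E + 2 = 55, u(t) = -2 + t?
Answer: 26188/265 ≈ 98.823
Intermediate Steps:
E = 53/2 (E = -1 + (½)*55 = -1 + 55/2 = 53/2 ≈ 26.500)
F = 265/2 (F = 53*(-2 + 7)/2 = (53/2)*5 = 265/2 ≈ 132.50)
13094/F = 13094/(265/2) = 13094*(2/265) = 26188/265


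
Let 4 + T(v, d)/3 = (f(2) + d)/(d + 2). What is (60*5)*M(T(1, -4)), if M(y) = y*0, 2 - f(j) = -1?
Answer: 0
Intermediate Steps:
f(j) = 3 (f(j) = 2 - 1*(-1) = 2 + 1 = 3)
T(v, d) = -12 + 3*(3 + d)/(2 + d) (T(v, d) = -12 + 3*((3 + d)/(d + 2)) = -12 + 3*((3 + d)/(2 + d)) = -12 + 3*(3 + d)/(2 + d))
M(y) = 0
(60*5)*M(T(1, -4)) = (60*5)*0 = 300*0 = 0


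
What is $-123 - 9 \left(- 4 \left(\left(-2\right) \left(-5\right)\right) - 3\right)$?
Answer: $264$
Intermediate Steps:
$-123 - 9 \left(- 4 \left(\left(-2\right) \left(-5\right)\right) - 3\right) = -123 - 9 \left(\left(-4\right) 10 - 3\right) = -123 - 9 \left(-40 - 3\right) = -123 - -387 = -123 + 387 = 264$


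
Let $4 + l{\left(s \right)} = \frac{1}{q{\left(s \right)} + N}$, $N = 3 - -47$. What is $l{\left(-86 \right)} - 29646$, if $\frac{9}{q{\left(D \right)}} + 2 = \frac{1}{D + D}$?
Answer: $- \frac{155187985}{5234} \approx -29650.0$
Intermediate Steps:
$q{\left(D \right)} = \frac{9}{-2 + \frac{1}{2 D}}$ ($q{\left(D \right)} = \frac{9}{-2 + \frac{1}{D + D}} = \frac{9}{-2 + \frac{1}{2 D}}$)
$N = 50$ ($N = 3 + 47 = 50$)
$l{\left(s \right)} = -4 + \frac{1}{50 - \frac{18 s}{-1 + 4 s}}$ ($l{\left(s \right)} = -4 + \frac{1}{- \frac{18 s}{-1 + 4 s} + 50} = -4 + \frac{1}{50 - \frac{18 s}{-1 + 4 s}}$)
$l{\left(-86 \right)} - 29646 = \frac{-199 + 724 \left(-86\right)}{2 \left(25 - -7826\right)} - 29646 = \frac{-199 - 62264}{2 \left(25 + 7826\right)} - 29646 = \frac{1}{2} \cdot \frac{1}{7851} \left(-62463\right) - 29646 = - \frac{20821}{5234} - 29646 = - \frac{155187985}{5234}$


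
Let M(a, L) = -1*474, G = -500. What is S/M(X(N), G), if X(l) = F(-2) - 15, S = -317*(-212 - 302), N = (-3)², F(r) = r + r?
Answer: -81469/237 ≈ -343.75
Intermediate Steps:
F(r) = 2*r
N = 9
S = 162938 (S = -317*(-514) = 162938)
X(l) = -19 (X(l) = 2*(-2) - 15 = -4 - 15 = -19)
M(a, L) = -474
S/M(X(N), G) = 162938/(-474) = 162938*(-1/474) = -81469/237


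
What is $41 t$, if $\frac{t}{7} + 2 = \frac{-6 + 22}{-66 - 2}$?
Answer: $- \frac{10906}{17} \approx -641.53$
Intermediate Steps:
$t = - \frac{266}{17}$ ($t = -14 + 7 \frac{-6 + 22}{-66 - 2} = -14 + 7 \frac{16}{-68} = -14 + 7 \cdot 16 \left(- \frac{1}{68}\right) = -14 + 7 \left(- \frac{4}{17}\right) = -14 - \frac{28}{17} = - \frac{266}{17} \approx -15.647$)
$41 t = 41 \left(- \frac{266}{17}\right) = - \frac{10906}{17}$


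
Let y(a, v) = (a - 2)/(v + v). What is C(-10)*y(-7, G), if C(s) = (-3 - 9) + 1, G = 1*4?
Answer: 99/8 ≈ 12.375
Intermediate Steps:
G = 4
y(a, v) = (-2 + a)/(2*v) (y(a, v) = (-2 + a)/((2*v)) = (-2 + a)*(1/(2*v)) = (-2 + a)/(2*v))
C(s) = -11 (C(s) = -12 + 1 = -11)
C(-10)*y(-7, G) = -11*(-2 - 7)/(2*4) = -11*(-9)/(2*4) = -11*(-9/8) = 99/8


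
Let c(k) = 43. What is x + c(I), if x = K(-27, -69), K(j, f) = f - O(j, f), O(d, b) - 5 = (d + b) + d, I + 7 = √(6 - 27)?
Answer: 92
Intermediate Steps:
I = -7 + I*√21 (I = -7 + √(6 - 27) = -7 + √(-21) = -7 + I*√21 ≈ -7.0 + 4.5826*I)
O(d, b) = 5 + b + 2*d (O(d, b) = 5 + ((d + b) + d) = 5 + ((b + d) + d) = 5 + (b + 2*d) = 5 + b + 2*d)
K(j, f) = -5 - 2*j (K(j, f) = f - (5 + f + 2*j) = f + (-5 - f - 2*j) = -5 - 2*j)
x = 49 (x = -5 - 2*(-27) = -5 + 54 = 49)
x + c(I) = 49 + 43 = 92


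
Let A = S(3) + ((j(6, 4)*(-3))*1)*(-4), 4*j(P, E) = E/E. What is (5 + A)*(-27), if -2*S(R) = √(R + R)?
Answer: -216 + 27*√6/2 ≈ -182.93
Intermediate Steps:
j(P, E) = ¼ (j(P, E) = (E/E)/4 = (¼)*1 = ¼)
S(R) = -√2*√R/2 (S(R) = -√(R + R)/2 = -√2*√R/2)
A = 3 - √6/2 (A = -√2*√3/2 + (((¼)*(-3))*1)*(-4) = -√6/2 - ¾*1*(-4) = -√6/2 - ¾*(-4) = -√6/2 + 3 = 3 - √6/2 ≈ 1.7753)
(5 + A)*(-27) = (5 + (3 - √6/2))*(-27) = (8 - √6/2)*(-27) = -216 + 27*√6/2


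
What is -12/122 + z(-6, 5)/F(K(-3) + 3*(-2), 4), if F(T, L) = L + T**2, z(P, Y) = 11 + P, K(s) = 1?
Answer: 131/1769 ≈ 0.074053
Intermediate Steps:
-12/122 + z(-6, 5)/F(K(-3) + 3*(-2), 4) = -12/122 + (11 - 6)/(4 + (1 + 3*(-2))**2) = -12*1/122 + 5/(4 + (1 - 6)**2) = -6/61 + 5/(4 + (-5)**2) = -6/61 + 5/(4 + 25) = -6/61 + 5/29 = 131/1769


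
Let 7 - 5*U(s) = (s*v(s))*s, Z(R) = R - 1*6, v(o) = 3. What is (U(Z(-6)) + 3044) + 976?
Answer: 3935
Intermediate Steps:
Z(R) = -6 + R (Z(R) = R - 6 = -6 + R)
U(s) = 7/5 - 3*s²/5 (U(s) = 7/5 - s*3*s/5 = 7/5 - 3*s*s/5 = 7/5 - 3*s²/5)
(U(Z(-6)) + 3044) + 976 = ((7/5 - 3*(-6 - 6)²/5) + 3044) + 976 = ((7/5 - ⅗*(-12)²) + 3044) + 976 = ((7/5 - ⅗*144) + 3044) + 976 = ((7/5 - 432/5) + 3044) + 976 = (-85 + 3044) + 976 = 2959 + 976 = 3935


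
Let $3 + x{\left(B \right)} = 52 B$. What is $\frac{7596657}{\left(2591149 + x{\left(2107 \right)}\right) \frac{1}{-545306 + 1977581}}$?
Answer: $\frac{2176100380935}{540142} \approx 4.0288 \cdot 10^{6}$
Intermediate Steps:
$x{\left(B \right)} = -3 + 52 B$
$\frac{7596657}{\left(2591149 + x{\left(2107 \right)}\right) \frac{1}{-545306 + 1977581}} = \frac{7596657}{\left(2591149 + \left(-3 + 52 \cdot 2107\right)\right) \frac{1}{-545306 + 1977581}} = \frac{7596657}{\left(2591149 + \left(-3 + 109564\right)\right) \frac{1}{1432275}} = \frac{7596657}{\left(2591149 + 109561\right) \frac{1}{1432275}} = \frac{7596657}{2700710 \cdot \frac{1}{1432275}} = \frac{7596657}{\frac{540142}{286455}} = 7596657 \cdot \frac{286455}{540142} = \frac{2176100380935}{540142}$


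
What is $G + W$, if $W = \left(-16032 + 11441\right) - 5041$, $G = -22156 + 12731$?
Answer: $-19057$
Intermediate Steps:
$G = -9425$
$W = -9632$ ($W = -4591 - 5041 = -9632$)
$G + W = -9425 - 9632 = -19057$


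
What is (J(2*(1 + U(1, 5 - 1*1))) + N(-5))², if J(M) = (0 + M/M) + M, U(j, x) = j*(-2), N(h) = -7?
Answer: 64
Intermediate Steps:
U(j, x) = -2*j
J(M) = 1 + M (J(M) = (0 + 1) + M = 1 + M)
(J(2*(1 + U(1, 5 - 1*1))) + N(-5))² = ((1 + 2*(1 - 2*1)) - 7)² = ((1 + 2*(1 - 2)) - 7)² = ((1 + 2*(-1)) - 7)² = ((1 - 2) - 7)² = (-1 - 7)² = (-8)² = 64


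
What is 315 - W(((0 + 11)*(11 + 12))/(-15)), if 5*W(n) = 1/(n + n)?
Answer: 159393/506 ≈ 315.01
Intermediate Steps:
W(n) = 1/(10*n) (W(n) = 1/(5*(n + n)) = 1/(5*((2*n))) = (1/(2*n))/5 = 1/(10*n))
315 - W(((0 + 11)*(11 + 12))/(-15)) = 315 - 1/(10*(((0 + 11)*(11 + 12))/(-15))) = 315 - 1/(10*((11*23)*(-1/15))) = 315 - 1/(10*(253*(-1/15))) = 315 - 1/(10*(-253/15)) = 315 - (-15)/(10*253) = 315 - 1*(-3/506) = 315 + 3/506 = 159393/506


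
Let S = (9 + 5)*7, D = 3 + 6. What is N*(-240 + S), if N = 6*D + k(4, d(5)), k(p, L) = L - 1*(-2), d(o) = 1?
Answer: -8094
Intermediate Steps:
D = 9
k(p, L) = 2 + L (k(p, L) = L + 2 = 2 + L)
N = 57 (N = 6*9 + (2 + 1) = 54 + 3 = 57)
S = 98 (S = 14*7 = 98)
N*(-240 + S) = 57*(-240 + 98) = 57*(-142) = -8094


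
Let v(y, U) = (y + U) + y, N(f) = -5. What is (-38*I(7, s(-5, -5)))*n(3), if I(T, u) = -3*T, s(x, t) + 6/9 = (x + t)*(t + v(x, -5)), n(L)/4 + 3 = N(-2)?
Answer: -25536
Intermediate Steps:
n(L) = -32 (n(L) = -12 + 4*(-5) = -12 - 20 = -32)
v(y, U) = U + 2*y (v(y, U) = (U + y) + y = U + 2*y)
s(x, t) = -2/3 + (t + x)*(-5 + t + 2*x) (s(x, t) = -2/3 + (x + t)*(t + (-5 + 2*x)) = -2/3 + (t + x)*(-5 + t + 2*x))
(-38*I(7, s(-5, -5)))*n(3) = -(-114)*7*(-32) = -38*(-21)*(-32) = 798*(-32) = -25536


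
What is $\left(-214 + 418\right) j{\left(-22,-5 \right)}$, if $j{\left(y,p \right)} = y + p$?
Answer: $-5508$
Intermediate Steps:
$j{\left(y,p \right)} = p + y$
$\left(-214 + 418\right) j{\left(-22,-5 \right)} = \left(-214 + 418\right) \left(-5 - 22\right) = 204 \left(-27\right) = -5508$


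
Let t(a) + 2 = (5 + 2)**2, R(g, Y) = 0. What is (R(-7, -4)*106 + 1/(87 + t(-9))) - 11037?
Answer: -1478957/134 ≈ -11037.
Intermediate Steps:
t(a) = 47 (t(a) = -2 + (5 + 2)**2 = -2 + 7**2 = -2 + 49 = 47)
(R(-7, -4)*106 + 1/(87 + t(-9))) - 11037 = (0*106 + 1/(87 + 47)) - 11037 = (0 + 1/134) - 11037 = 1/134 - 11037 = -1478957/134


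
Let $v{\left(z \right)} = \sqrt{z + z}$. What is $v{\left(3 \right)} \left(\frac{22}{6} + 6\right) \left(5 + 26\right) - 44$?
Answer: $-44 + \frac{899 \sqrt{6}}{3} \approx 690.03$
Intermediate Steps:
$v{\left(z \right)} = \sqrt{2} \sqrt{z}$ ($v{\left(z \right)} = \sqrt{2 z} = \sqrt{2} \sqrt{z}$)
$v{\left(3 \right)} \left(\frac{22}{6} + 6\right) \left(5 + 26\right) - 44 = \sqrt{2} \sqrt{3} \left(\frac{22}{6} + 6\right) \left(5 + 26\right) - 44 = \sqrt{6} \left(22 \cdot \frac{1}{6} + 6\right) 31 - 44 = \sqrt{6} \left(\frac{11}{3} + 6\right) 31 - 44 = \sqrt{6} \cdot \frac{29}{3} \cdot 31 - 44 = \sqrt{6} \cdot \frac{899}{3} - 44 = \frac{899 \sqrt{6}}{3} - 44 = -44 + \frac{899 \sqrt{6}}{3}$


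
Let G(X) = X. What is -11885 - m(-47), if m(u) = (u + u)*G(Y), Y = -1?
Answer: -11979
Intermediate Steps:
m(u) = -2*u (m(u) = (u + u)*(-1) = (2*u)*(-1) = -2*u)
-11885 - m(-47) = -11885 - (-2)*(-47) = -11885 - 1*94 = -11885 - 94 = -11979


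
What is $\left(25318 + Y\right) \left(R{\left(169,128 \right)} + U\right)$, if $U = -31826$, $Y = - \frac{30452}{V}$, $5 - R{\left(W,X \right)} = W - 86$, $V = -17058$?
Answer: $- \frac{6889746900992}{8529} \approx -8.078 \cdot 10^{8}$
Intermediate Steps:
$R{\left(W,X \right)} = 91 - W$ ($R{\left(W,X \right)} = 5 - \left(W - 86\right) = 5 - \left(-86 + W\right) = 91 - W$)
$Y = \frac{15226}{8529}$ ($Y = - \frac{30452}{-17058} = \left(-30452\right) \left(- \frac{1}{17058}\right) = \frac{15226}{8529} \approx 1.7852$)
$\left(25318 + Y\right) \left(R{\left(169,128 \right)} + U\right) = \left(25318 + \frac{15226}{8529}\right) \left(\left(91 - 169\right) - 31826\right) = \frac{215952448 \left(\left(91 - 169\right) - 31826\right)}{8529} = \frac{215952448 \left(-78 - 31826\right)}{8529} = \frac{215952448}{8529} \left(-31904\right) = - \frac{6889746900992}{8529}$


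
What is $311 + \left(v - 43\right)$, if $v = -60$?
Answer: $208$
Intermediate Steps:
$311 + \left(v - 43\right) = 311 - 103 = 208$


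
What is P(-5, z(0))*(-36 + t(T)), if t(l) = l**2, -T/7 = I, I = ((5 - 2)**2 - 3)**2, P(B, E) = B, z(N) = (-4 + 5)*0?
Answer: -317340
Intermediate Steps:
z(N) = 0 (z(N) = 1*0 = 0)
I = 36 (I = (3**2 - 3)**2 = (9 - 3)**2 = 6**2 = 36)
T = -252 (T = -7*36 = -252)
P(-5, z(0))*(-36 + t(T)) = -5*(-36 + (-252)**2) = -5*(-36 + 63504) = -5*63468 = -317340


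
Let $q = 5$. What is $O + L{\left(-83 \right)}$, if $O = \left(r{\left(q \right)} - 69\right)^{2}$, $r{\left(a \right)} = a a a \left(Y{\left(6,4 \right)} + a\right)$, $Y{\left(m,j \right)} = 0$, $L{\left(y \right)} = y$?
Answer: $309053$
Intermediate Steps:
$r{\left(a \right)} = a^{4}$ ($r{\left(a \right)} = a a a \left(0 + a\right) = a^{2} a a = a^{3} a = a^{4}$)
$O = 309136$ ($O = \left(5^{4} - 69\right)^{2} = \left(625 - 69\right)^{2} = 556^{2} = 309136$)
$O + L{\left(-83 \right)} = 309136 - 83 = 309053$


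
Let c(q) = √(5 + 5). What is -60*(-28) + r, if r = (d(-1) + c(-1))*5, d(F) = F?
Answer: 1675 + 5*√10 ≈ 1690.8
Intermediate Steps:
c(q) = √10
r = -5 + 5*√10 (r = (-1 + √10)*5 = -5 + 5*√10 ≈ 10.811)
-60*(-28) + r = -60*(-28) + (-5 + 5*√10) = 1680 + (-5 + 5*√10) = 1675 + 5*√10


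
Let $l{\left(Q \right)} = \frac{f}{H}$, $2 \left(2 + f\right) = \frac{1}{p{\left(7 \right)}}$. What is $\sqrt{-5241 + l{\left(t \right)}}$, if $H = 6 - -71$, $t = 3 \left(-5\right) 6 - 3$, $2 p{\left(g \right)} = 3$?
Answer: $\frac{2 i \sqrt{69916539}}{231} \approx 72.395 i$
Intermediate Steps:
$p{\left(g \right)} = \frac{3}{2}$ ($p{\left(g \right)} = \frac{1}{2} \cdot 3 = \frac{3}{2}$)
$f = - \frac{5}{3}$ ($f = -2 + \frac{1}{2 \cdot \frac{3}{2}} = -2 + \frac{1}{2} \cdot \frac{2}{3} = -2 + \frac{1}{3} = - \frac{5}{3} \approx -1.6667$)
$t = -93$ ($t = \left(-15\right) 6 - 3 = -90 - 3 = -93$)
$H = 77$ ($H = 6 + 71 = 77$)
$l{\left(Q \right)} = - \frac{5}{231}$ ($l{\left(Q \right)} = - \frac{5}{3 \cdot 77} = \left(- \frac{5}{3}\right) \frac{1}{77} = - \frac{5}{231}$)
$\sqrt{-5241 + l{\left(t \right)}} = \sqrt{-5241 - \frac{5}{231}} = \sqrt{- \frac{1210676}{231}} = \frac{2 i \sqrt{69916539}}{231}$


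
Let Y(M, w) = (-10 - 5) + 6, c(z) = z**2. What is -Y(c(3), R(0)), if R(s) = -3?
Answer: 9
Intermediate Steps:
Y(M, w) = -9 (Y(M, w) = -15 + 6 = -9)
-Y(c(3), R(0)) = -1*(-9) = 9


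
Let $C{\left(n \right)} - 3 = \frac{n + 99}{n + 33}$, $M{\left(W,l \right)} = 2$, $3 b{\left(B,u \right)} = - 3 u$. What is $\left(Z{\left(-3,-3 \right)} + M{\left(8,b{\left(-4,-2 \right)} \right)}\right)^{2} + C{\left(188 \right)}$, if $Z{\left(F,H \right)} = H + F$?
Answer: $\frac{4486}{221} \approx 20.299$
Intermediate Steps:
$b{\left(B,u \right)} = - u$ ($b{\left(B,u \right)} = \frac{\left(-3\right) u}{3} = - u$)
$Z{\left(F,H \right)} = F + H$
$C{\left(n \right)} = 3 + \frac{99 + n}{33 + n}$ ($C{\left(n \right)} = 3 + \frac{n + 99}{n + 33} = 3 + \frac{99 + n}{33 + n}$)
$\left(Z{\left(-3,-3 \right)} + M{\left(8,b{\left(-4,-2 \right)} \right)}\right)^{2} + C{\left(188 \right)} = \left(\left(-3 - 3\right) + 2\right)^{2} + \frac{2 \left(99 + 2 \cdot 188\right)}{33 + 188} = \left(-6 + 2\right)^{2} + \frac{2 \left(99 + 376\right)}{221} = \left(-4\right)^{2} + 2 \cdot \frac{1}{221} \cdot 475 = 16 + \frac{950}{221} = \frac{4486}{221}$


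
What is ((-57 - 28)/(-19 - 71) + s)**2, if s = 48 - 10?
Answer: 491401/324 ≈ 1516.7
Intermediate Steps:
s = 38
((-57 - 28)/(-19 - 71) + s)**2 = ((-57 - 28)/(-19 - 71) + 38)**2 = (-85/(-90) + 38)**2 = (-85*(-1/90) + 38)**2 = (17/18 + 38)**2 = (701/18)**2 = 491401/324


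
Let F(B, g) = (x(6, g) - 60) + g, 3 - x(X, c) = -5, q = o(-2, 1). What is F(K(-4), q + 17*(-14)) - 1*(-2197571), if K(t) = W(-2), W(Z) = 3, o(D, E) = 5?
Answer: 2197286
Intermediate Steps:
q = 5
x(X, c) = 8 (x(X, c) = 3 - 1*(-5) = 3 + 5 = 8)
K(t) = 3
F(B, g) = -52 + g (F(B, g) = (8 - 60) + g = -52 + g)
F(K(-4), q + 17*(-14)) - 1*(-2197571) = (-52 + (5 + 17*(-14))) - 1*(-2197571) = (-52 + (5 - 238)) + 2197571 = (-52 - 233) + 2197571 = -285 + 2197571 = 2197286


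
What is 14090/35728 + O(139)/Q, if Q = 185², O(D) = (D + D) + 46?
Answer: 246903061/611395400 ≈ 0.40384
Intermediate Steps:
O(D) = 46 + 2*D (O(D) = 2*D + 46 = 46 + 2*D)
Q = 34225
14090/35728 + O(139)/Q = 14090/35728 + (46 + 2*139)/34225 = 14090*(1/35728) + (46 + 278)*(1/34225) = 7045/17864 + 324*(1/34225) = 7045/17864 + 324/34225 = 246903061/611395400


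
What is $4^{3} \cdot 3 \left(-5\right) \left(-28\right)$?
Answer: $26880$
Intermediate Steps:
$4^{3} \cdot 3 \left(-5\right) \left(-28\right) = 64 \left(-15\right) \left(-28\right) = \left(-960\right) \left(-28\right) = 26880$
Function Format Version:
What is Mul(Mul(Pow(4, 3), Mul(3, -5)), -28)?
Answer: 26880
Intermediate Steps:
Mul(Mul(Pow(4, 3), Mul(3, -5)), -28) = Mul(Mul(64, -15), -28) = Mul(-960, -28) = 26880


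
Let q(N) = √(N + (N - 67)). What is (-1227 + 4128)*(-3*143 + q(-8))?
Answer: -1244529 + 2901*I*√83 ≈ -1.2445e+6 + 26429.0*I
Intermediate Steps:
q(N) = √(-67 + 2*N) (q(N) = √(N + (-67 + N)) = √(-67 + 2*N))
(-1227 + 4128)*(-3*143 + q(-8)) = (-1227 + 4128)*(-3*143 + √(-67 + 2*(-8))) = 2901*(-429 + √(-67 - 16)) = 2901*(-429 + √(-83)) = 2901*(-429 + I*√83) = -1244529 + 2901*I*√83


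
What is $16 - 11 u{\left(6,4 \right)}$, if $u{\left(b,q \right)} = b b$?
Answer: $-380$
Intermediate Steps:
$u{\left(b,q \right)} = b^{2}$
$16 - 11 u{\left(6,4 \right)} = 16 - 11 \cdot 6^{2} = 16 - 396 = -380$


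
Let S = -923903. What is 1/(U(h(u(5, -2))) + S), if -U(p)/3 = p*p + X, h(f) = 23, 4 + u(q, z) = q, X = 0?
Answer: -1/925490 ≈ -1.0805e-6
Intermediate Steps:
u(q, z) = -4 + q
U(p) = -3*p² (U(p) = -3*(p*p + 0) = -3*(p² + 0) = -3*p²)
1/(U(h(u(5, -2))) + S) = 1/(-3*23² - 923903) = 1/(-3*529 - 923903) = 1/(-1587 - 923903) = 1/(-925490) = -1/925490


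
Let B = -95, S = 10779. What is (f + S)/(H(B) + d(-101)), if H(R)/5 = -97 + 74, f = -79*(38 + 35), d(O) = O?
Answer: -1253/54 ≈ -23.204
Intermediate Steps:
f = -5767 (f = -79*73 = -5767)
H(R) = -115 (H(R) = 5*(-97 + 74) = 5*(-23) = -115)
(f + S)/(H(B) + d(-101)) = (-5767 + 10779)/(-115 - 101) = 5012/(-216) = 5012*(-1/216) = -1253/54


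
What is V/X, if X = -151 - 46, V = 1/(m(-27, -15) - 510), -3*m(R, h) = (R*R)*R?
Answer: -1/1192047 ≈ -8.3889e-7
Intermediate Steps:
m(R, h) = -R**3/3 (m(R, h) = -R*R*R/3 = -R**2*R/3 = -R**3/3)
V = 1/6051 (V = 1/(-1/3*(-27)**3 - 510) = 1/(-1/3*(-19683) - 510) = 1/(6561 - 510) = 1/6051 ≈ 0.00016526)
X = -197
V/X = (1/6051)/(-197) = (1/6051)*(-1/197) = -1/1192047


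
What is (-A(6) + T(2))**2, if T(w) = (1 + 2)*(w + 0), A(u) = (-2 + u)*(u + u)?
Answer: 1764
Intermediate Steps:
A(u) = 2*u*(-2 + u) (A(u) = (-2 + u)*(2*u) = 2*u*(-2 + u))
T(w) = 3*w
(-A(6) + T(2))**2 = (-2*6*(-2 + 6) + 3*2)**2 = (-2*6*4 + 6)**2 = (-1*48 + 6)**2 = (-48 + 6)**2 = (-42)**2 = 1764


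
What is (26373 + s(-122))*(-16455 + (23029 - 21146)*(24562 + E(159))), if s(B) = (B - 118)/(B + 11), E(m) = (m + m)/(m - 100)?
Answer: 2662586365184903/2183 ≈ 1.2197e+12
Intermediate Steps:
E(m) = 2*m/(-100 + m) (E(m) = (2*m)/(-100 + m) = 2*m/(-100 + m))
s(B) = (-118 + B)/(11 + B)
(26373 + s(-122))*(-16455 + (23029 - 21146)*(24562 + E(159))) = (26373 + (-118 - 122)/(11 - 122))*(-16455 + (23029 - 21146)*(24562 + 2*159/(-100 + 159))) = (26373 - 240/(-111))*(-16455 + 1883*(24562 + 2*159/59)) = (26373 - 1/111*(-240))*(-16455 + 1883*(24562 + 2*159*(1/59))) = (26373 + 80/37)*(-16455 + 1883*(24562 + 318/59)) = 975881*(-16455 + 1883*(1449476/59))/37 = 975881*(-16455 + 2729363308/59)/37 = (975881/37)*(2728392463/59) = 2662586365184903/2183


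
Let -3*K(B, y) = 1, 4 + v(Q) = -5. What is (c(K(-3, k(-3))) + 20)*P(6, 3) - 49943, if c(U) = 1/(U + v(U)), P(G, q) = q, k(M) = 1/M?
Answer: -1396733/28 ≈ -49883.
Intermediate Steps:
v(Q) = -9 (v(Q) = -4 - 5 = -9)
K(B, y) = -⅓ (K(B, y) = -⅓*1 = -⅓)
c(U) = 1/(-9 + U) (c(U) = 1/(U - 9) = 1/(-9 + U))
(c(K(-3, k(-3))) + 20)*P(6, 3) - 49943 = (1/(-9 - ⅓) + 20)*3 - 49943 = (1/(-28/3) + 20)*3 - 49943 = (-3/28 + 20)*3 - 49943 = (557/28)*3 - 49943 = 1671/28 - 49943 = -1396733/28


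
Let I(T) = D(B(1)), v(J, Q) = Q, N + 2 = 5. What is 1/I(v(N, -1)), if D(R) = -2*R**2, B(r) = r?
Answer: -1/2 ≈ -0.50000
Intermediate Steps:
N = 3 (N = -2 + 5 = 3)
I(T) = -2 (I(T) = -2*1**2 = -2*1 = -2)
1/I(v(N, -1)) = 1/(-2) = -1/2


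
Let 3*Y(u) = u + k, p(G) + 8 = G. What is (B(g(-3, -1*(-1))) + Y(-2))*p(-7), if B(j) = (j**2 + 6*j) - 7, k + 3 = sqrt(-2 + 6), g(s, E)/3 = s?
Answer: -285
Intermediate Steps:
p(G) = -8 + G
g(s, E) = 3*s
k = -1 (k = -3 + sqrt(-2 + 6) = -3 + sqrt(4) = -3 + 2 = -1)
Y(u) = -1/3 + u/3 (Y(u) = (u - 1)/3 = (-1 + u)/3 = -1/3 + u/3)
B(j) = -7 + j**2 + 6*j
(B(g(-3, -1*(-1))) + Y(-2))*p(-7) = ((-7 + (3*(-3))**2 + 6*(3*(-3))) + (-1/3 + (1/3)*(-2)))*(-8 - 7) = ((-7 + (-9)**2 + 6*(-9)) + (-1/3 - 2/3))*(-15) = ((-7 + 81 - 54) - 1)*(-15) = (20 - 1)*(-15) = 19*(-15) = -285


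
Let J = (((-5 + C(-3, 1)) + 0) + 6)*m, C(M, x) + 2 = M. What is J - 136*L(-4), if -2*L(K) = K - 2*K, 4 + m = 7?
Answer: 260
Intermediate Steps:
m = 3 (m = -4 + 7 = 3)
C(M, x) = -2 + M
J = -12 (J = (((-5 + (-2 - 3)) + 0) + 6)*3 = (((-5 - 5) + 0) + 6)*3 = ((-10 + 0) + 6)*3 = (-10 + 6)*3 = -4*3 = -12)
L(K) = K/2 (L(K) = -(K - 2*K)/2 = -(-1)*K/2 = K/2)
J - 136*L(-4) = -12 - 68*(-4) = -12 - 136*(-2) = -12 + 272 = 260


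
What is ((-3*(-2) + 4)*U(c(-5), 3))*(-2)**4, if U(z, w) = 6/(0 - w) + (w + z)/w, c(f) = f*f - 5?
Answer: 2720/3 ≈ 906.67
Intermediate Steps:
c(f) = -5 + f**2 (c(f) = f**2 - 5 = -5 + f**2)
U(z, w) = -6/w + (w + z)/w (U(z, w) = 6/((-w)) + (w + z)/w = 6*(-1/w) + (w + z)/w = -6/w + (w + z)/w)
((-3*(-2) + 4)*U(c(-5), 3))*(-2)**4 = ((-3*(-2) + 4)*((-6 + 3 + (-5 + (-5)**2))/3))*(-2)**4 = ((6 + 4)*((-6 + 3 + (-5 + 25))/3))*16 = (10*((-6 + 3 + 20)/3))*16 = (10*((1/3)*17))*16 = (10*(17/3))*16 = (170/3)*16 = 2720/3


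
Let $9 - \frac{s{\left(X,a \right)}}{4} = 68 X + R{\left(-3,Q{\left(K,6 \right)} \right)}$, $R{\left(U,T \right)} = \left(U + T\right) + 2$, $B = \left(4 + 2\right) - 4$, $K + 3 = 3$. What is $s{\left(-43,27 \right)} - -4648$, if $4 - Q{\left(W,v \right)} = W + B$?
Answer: $16376$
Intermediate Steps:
$K = 0$ ($K = -3 + 3 = 0$)
$B = 2$ ($B = 6 - 4 = 2$)
$Q{\left(W,v \right)} = 2 - W$ ($Q{\left(W,v \right)} = 4 - \left(W + 2\right) = 4 - \left(2 + W\right) = 2 - W$)
$R{\left(U,T \right)} = 2 + T + U$ ($R{\left(U,T \right)} = \left(T + U\right) + 2 = 2 + T + U$)
$s{\left(X,a \right)} = 32 - 272 X$ ($s{\left(X,a \right)} = 36 - 4 \left(68 X + \left(2 + \left(2 - 0\right) - 3\right)\right) = 36 - 4 \left(68 X + \left(2 + \left(2 + 0\right) - 3\right)\right) = 36 - 4 \left(68 X + \left(2 + 2 - 3\right)\right) = 36 - 4 \left(68 X + 1\right) = 36 - 4 \left(1 + 68 X\right) = 36 - \left(4 + 272 X\right) = 32 - 272 X$)
$s{\left(-43,27 \right)} - -4648 = \left(32 - -11696\right) - -4648 = \left(32 + 11696\right) + 4648 = 11728 + 4648 = 16376$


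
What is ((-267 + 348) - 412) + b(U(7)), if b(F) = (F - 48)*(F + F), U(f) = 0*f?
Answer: -331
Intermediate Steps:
U(f) = 0
b(F) = 2*F*(-48 + F) (b(F) = (-48 + F)*(2*F) = 2*F*(-48 + F))
((-267 + 348) - 412) + b(U(7)) = ((-267 + 348) - 412) + 2*0*(-48 + 0) = (81 - 412) + 2*0*(-48) = -331 + 0 = -331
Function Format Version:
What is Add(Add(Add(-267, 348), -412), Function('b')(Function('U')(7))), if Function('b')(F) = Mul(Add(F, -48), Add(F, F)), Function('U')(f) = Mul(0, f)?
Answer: -331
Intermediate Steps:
Function('U')(f) = 0
Function('b')(F) = Mul(2, F, Add(-48, F)) (Function('b')(F) = Mul(Add(-48, F), Mul(2, F)) = Mul(2, F, Add(-48, F)))
Add(Add(Add(-267, 348), -412), Function('b')(Function('U')(7))) = Add(Add(Add(-267, 348), -412), Mul(2, 0, Add(-48, 0))) = Add(Add(81, -412), Mul(2, 0, -48)) = Add(-331, 0) = -331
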